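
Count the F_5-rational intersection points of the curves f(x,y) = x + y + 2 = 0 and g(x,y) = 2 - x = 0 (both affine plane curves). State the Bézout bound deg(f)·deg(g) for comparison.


Common zeros: {(2, 1)}; count = 1; Bézout bound = 1.

deg(f) = 1, deg(g) = 1, so Bézout bound = 1.
Scan x ∈ F_5. For each x, list the y ∈ F_5 with f(x, y) ≡ 0 and those with g(x, y) ≡ 0 (mod 5); the common zeros in that column are the intersection.
  x = 0: f ≡ 0 at y ∈ {3}; g ≡ 0 at y ∈ ∅; common: ∅.
  x = 1: f ≡ 0 at y ∈ {2}; g ≡ 0 at y ∈ ∅; common: ∅.
  x = 2: f ≡ 0 at y ∈ {1}; g ≡ 0 at y ∈ {0, 1, 2, 3, 4}; common: {1}.
  x = 3: f ≡ 0 at y ∈ {0}; g ≡ 0 at y ∈ ∅; common: ∅.
  x = 4: f ≡ 0 at y ∈ {4}; g ≡ 0 at y ∈ ∅; common: ∅.
Collecting: common zeros = {(2, 1)}, so the count is 1.
Comparison with the Bézout bound: 1 ≤ 1 = deg(f)·deg(g), as expected for curves with no common component (the bound is attained).


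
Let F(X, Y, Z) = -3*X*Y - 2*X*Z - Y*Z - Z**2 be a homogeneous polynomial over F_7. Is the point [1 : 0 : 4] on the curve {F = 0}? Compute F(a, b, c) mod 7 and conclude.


F(1,0,4) ≡ 4 (mod 7); P is NOT on the curve.

Evaluate F(1, 0, 4) term-by-term (mod 7).
  -3*X*Y ↦ -3·1·0·1 = 0
  -2*X*Z ↦ -2·1·1·4 = -8
  -Y*Z ↦ -1·1·0·4 = 0
  -Z**2 ↦ -1·1·1·16 = -16
Sum: F(1, 0, 4) = (0) + (-8) + (0) + (-16) = -24.
Reducing mod 7: -24 ≡ 4 (mod 7).
Since F(a, b, c) ≡ 4 ≠ 0 (mod 7), P does NOT lie on the curve.


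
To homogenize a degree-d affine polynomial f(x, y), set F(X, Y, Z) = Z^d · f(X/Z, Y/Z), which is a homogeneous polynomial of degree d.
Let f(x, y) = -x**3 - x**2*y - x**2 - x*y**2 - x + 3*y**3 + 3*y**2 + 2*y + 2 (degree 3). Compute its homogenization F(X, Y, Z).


F(X, Y, Z) = -X**3 - X**2*Y - X**2*Z - X*Y**2 - X*Z**2 + 3*Y**3 + 3*Y**2*Z + 2*Y*Z**2 + 2*Z**3

deg(f) = 3.
Substitute x = X/Z, y = Y/Z into f, then multiply by Z^3.
  monomial -1·x^3·y^0 ↦ -1·X^3·Y^0·Z^0.
  monomial -1·x^2·y^1 ↦ -1·X^2·Y^1·Z^0.
  monomial -1·x^2·y^0 ↦ -1·X^2·Y^0·Z^1.
  monomial -1·x^1·y^2 ↦ -1·X^1·Y^2·Z^0.
  monomial -1·x^1·y^0 ↦ -1·X^1·Y^0·Z^2.
  monomial 3·x^0·y^3 ↦ 3·X^0·Y^3·Z^0.
  monomial 3·x^0·y^2 ↦ 3·X^0·Y^2·Z^1.
  monomial 2·x^0·y^1 ↦ 2·X^0·Y^1·Z^2.
  monomial 2·x^0·y^0 ↦ 2·X^0·Y^0·Z^3.
Collecting: F(X, Y, Z) = -X**3 - X**2*Y - X**2*Z - X*Y**2 - X*Z**2 + 3*Y**3 + 3*Y**2*Z + 2*Y*Z**2 + 2*Z**3.


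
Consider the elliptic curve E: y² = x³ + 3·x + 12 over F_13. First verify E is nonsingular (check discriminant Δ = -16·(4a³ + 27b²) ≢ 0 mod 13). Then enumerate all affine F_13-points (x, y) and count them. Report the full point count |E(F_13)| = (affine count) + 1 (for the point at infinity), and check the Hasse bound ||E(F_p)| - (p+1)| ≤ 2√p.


Affine points = {(0, 5), (0, 8), (1, 4), (1, 9), (2, 0), (3, 3), (3, 10), (4, 6), (4, 7), (5, 3), (5, 10), (6, 5), (6, 8), (7, 5), (7, 8), (9, 1), (9, 12)}; affine count = 17; |E(F_13)| = 18.

Discriminant check: Δ ∝ 4a³ + 27b² = 4·3³ + 27·12² = 4·27 + 27·144 ≡ 5 (mod 13). Nonzero ⇒ E is nonsingular.
For each x ∈ F_13, compute rhs = x³ + 3·x + 12 mod 13, then count y ∈ F_13 with y² ≡ rhs.
  x = 0: rhs = 12, matching y values: 5, 8 (2 points).
  x = 1: rhs = 3, matching y values: 4, 9 (2 points).
  x = 2: rhs = 0, matching y values: 0 (1 points).
  x = 3: rhs = 9, matching y values: 3, 10 (2 points).
  x = 4: rhs = 10, matching y values: 6, 7 (2 points).
  x = 5: rhs = 9, matching y values: 3, 10 (2 points).
  x = 6: rhs = 12, matching y values: 5, 8 (2 points).
  x = 7: rhs = 12, matching y values: 5, 8 (2 points).
  x = 8: rhs = 2, matching y values: none (0 points).
  x = 9: rhs = 1, matching y values: 1, 12 (2 points).
  x = 10: rhs = 2, matching y values: none (0 points).
  x = 11: rhs = 11, matching y values: none (0 points).
  x = 12: rhs = 8, matching y values: none (0 points).
Total affine count: 17.
Full point count |E(F_13)| = 17 + 1 = 18.
Hasse bound: |18 − (13+1)| = |4| = 4 ≤ 2√13 ≈ 7.2111 ✓.


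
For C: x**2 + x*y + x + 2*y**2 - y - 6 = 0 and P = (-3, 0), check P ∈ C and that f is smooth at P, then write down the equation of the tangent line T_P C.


Tangent line at P: -5*x - 4*y - 15 = 0.

Step 1: f(-3, 0) = 0, so P lies on C.
Step 2: partial derivatives
  f_x(x, y) = 2*x + y + 1, f_y(x, y) = x + 4*y - 1.
  f_x(P) = -5, f_y(P) = -4 (gradient nonzero, so P is smooth).
Step 3: tangent line at P: -5·(x − -3) + -4·(y − 0) = 0.
Expanding: -5*x - 4*y - 15 = 0.


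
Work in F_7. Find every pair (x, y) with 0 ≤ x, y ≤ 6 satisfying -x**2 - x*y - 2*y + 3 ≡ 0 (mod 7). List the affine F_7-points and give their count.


Affine F_7-points: {(0, 5), (1, 3), (2, 5), (3, 3), (4, 6), (6, 2)}; count = 6.

For each of the 49 pairs (x, y) ∈ F_7², evaluate f(x, y) mod 7. Record the zeros.
  x = 0: [0↦3, 1↦1, 2↦6, 3↦4, 4↦2, 5↦0, 6↦5]  zeros at y ∈ {5}
  x = 1: [0↦2, 1↦6, 2↦3, 3↦0, 4↦4, 5↦1, 6↦5]  zeros at y ∈ {3}
  x = 2: [0↦6, 1↦2, 2↦5, 3↦1, 4↦4, 5↦0, 6↦3]  zeros at y ∈ {5}
  x = 3: [0↦1, 1↦3, 2↦5, 3↦0, 4↦2, 5↦4, 6↦6]  zeros at y ∈ {3}
  x = 4: [0↦1, 1↦2, 2↦3, 3↦4, 4↦5, 5↦6, 6↦0]  zeros at y ∈ {6}
  x = 5: [0↦6, 1↦6, 2↦6, 3↦6, 4↦6, 5↦6, 6↦6]  zeros at y ∈ ∅
  x = 6: [0↦2, 1↦1, 2↦0, 3↦6, 4↦5, 5↦4, 6↦3]  zeros at y ∈ {2}
Collecting zeros: affine points = {(0, 5), (1, 3), (2, 5), (3, 3), (4, 6), (6, 2)}.
Total count |C(F_7)_aff| = 6.


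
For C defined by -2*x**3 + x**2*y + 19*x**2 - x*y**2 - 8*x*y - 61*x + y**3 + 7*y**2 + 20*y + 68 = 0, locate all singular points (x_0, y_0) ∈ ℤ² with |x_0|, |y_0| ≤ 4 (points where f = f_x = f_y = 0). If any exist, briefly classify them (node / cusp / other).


Singular points: {(3, -1)}; classification: cusp.

Compute partial derivatives:
  f_x = -6*x**2 + 2*x*y + 38*x - y**2 - 8*y - 61.
  f_y = x**2 - 2*x*y - 8*x + 3*y**2 + 14*y + 20.
Scan x_0 ∈ {−4, ..., 4}. For each x_0, f_y(x_0, y) is a polynomial in y; find its integer roots y ∈ {−4, ..., 4}, then test f_x and f at those candidates.
  x = -4: f_y(-4, y) = 3*y**2 + 22*y + 68; no integer root y with |y| ≤ 4.
  x = -3: f_y(-3, y) = 3*y**2 + 20*y + 53; no integer root y with |y| ≤ 4.
  x = -2: f_y(-2, y) = 3*y**2 + 18*y + 40; no integer root y with |y| ≤ 4.
  x = -1: f_y(-1, y) = 3*y**2 + 16*y + 29; no integer root y with |y| ≤ 4.
  x = 0: f_y(0, y) = 3*y**2 + 14*y + 20; no integer root y with |y| ≤ 4.
  x = 1: f_y(1, y) = 3*y**2 + 12*y + 13; no integer root y with |y| ≤ 4.
  x = 2: f_y(2, y) = 3*y**2 + 10*y + 8; vanishes at y ∈ {-2}. (2, -2): f_x = -5 ≠ 0.
  x = 3: f_y(3, y) = 3*y**2 + 8*y + 5; vanishes at y ∈ {-1}. (3, -1): f_x = 0, f = 0 — SINGULAR.
  x = 4: f_y(4, y) = 3*y**2 + 6*y + 4; no integer root y with |y| ≤ 4.
Only singular point on the grid: (3, -1).
Classify: substitute x = 3 + u, y = -1 + v and expand: f = -2*u**3 + u**2*v - u*v**2 + v**3 + v**2.
No constant or linear terms (consistent with a singular point). Quadratic part: v**2. Cubic part: -2*u**3 + u**2*v - u*v**2 + v**3.
The quadratic part v**2 is a perfect square, so there is a single (double) tangent line v = 0, i.e. y = -1. Restricting the cubic part to that line (v = 0) leaves -2*u**3 ≠ 0, so f is not divisible by v and the branch is v² ≈ 2*u**3 to lowest order — this is a cusp.
Classification: cusp.


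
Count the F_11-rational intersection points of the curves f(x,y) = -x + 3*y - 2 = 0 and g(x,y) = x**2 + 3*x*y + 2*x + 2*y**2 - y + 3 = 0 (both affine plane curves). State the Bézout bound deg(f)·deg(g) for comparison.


Common zeros: ∅; count = 0; Bézout bound = 2.

deg(f) = 1, deg(g) = 2, so Bézout bound = 2.
Scan x ∈ F_11. For each x, list the y ∈ F_11 with f(x, y) ≡ 0 and those with g(x, y) ≡ 0 (mod 11); the common zeros in that column are the intersection.
  x = 0: f ≡ 0 at y ∈ {8}; g ≡ 0 at y ∈ ∅; common: ∅.
  x = 1: f ≡ 0 at y ∈ {1}; g ≡ 0 at y ∈ {5}; common: ∅.
  x = 2: f ≡ 0 at y ∈ {5}; g ≡ 0 at y ∈ {0, 3}; common: ∅.
  x = 3: f ≡ 0 at y ∈ {9}; g ≡ 0 at y ∈ ∅; common: ∅.
  x = 4: f ≡ 0 at y ∈ {2}; g ≡ 0 at y ∈ {5, 6}; common: ∅.
  x = 5: f ≡ 0 at y ∈ {6}; g ≡ 0 at y ∈ ∅; common: ∅.
  x = 6: f ≡ 0 at y ∈ {10}; g ≡ 0 at y ∈ ∅; common: ∅.
  x = 7: f ≡ 0 at y ∈ {3}; g ≡ 0 at y ∈ {0, 1}; common: ∅.
  x = 8: f ≡ 0 at y ∈ {7}; g ≡ 0 at y ∈ ∅; common: ∅.
  x = 9: f ≡ 0 at y ∈ {0}; g ≡ 0 at y ∈ {3, 6}; common: ∅.
  x = 10: f ≡ 0 at y ∈ {4}; g ≡ 0 at y ∈ {1}; common: ∅.
Collecting: common zeros = ∅, so the count is 0.
Comparison with the Bézout bound: 0 ≤ 2 = deg(f)·deg(g), as expected for curves with no common component (the affine F_11-count falls short of the bound because intersections may lie at infinity, over extension fields, or carry multiplicity).


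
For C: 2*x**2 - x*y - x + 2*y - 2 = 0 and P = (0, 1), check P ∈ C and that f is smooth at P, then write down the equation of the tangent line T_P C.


Tangent line at P: -2*x + 2*y - 2 = 0.

Step 1: f(0, 1) = 0, so P lies on C.
Step 2: partial derivatives
  f_x(x, y) = 4*x - y - 1, f_y(x, y) = 2 - x.
  f_x(P) = -2, f_y(P) = 2 (gradient nonzero, so P is smooth).
Step 3: tangent line at P: -2·(x − 0) + 2·(y − 1) = 0.
Expanding: -2*x + 2*y - 2 = 0.


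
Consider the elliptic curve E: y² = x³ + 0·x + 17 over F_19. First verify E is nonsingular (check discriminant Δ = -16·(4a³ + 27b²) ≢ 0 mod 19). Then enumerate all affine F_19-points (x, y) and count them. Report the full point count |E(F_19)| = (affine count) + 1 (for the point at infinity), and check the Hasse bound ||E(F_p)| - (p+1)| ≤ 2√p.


Affine points = {(0, 6), (0, 13), (2, 5), (2, 14), (3, 5), (3, 14), (4, 9), (4, 10), (5, 3), (5, 16), (6, 9), (6, 10), (8, 4), (8, 15), (9, 9), (9, 10), (12, 4), (12, 15), (14, 5), (14, 14), (16, 3), (16, 16), (17, 3), (17, 16), (18, 4), (18, 15)}; affine count = 26; |E(F_19)| = 27.

Discriminant check: Δ ∝ 4a³ + 27b² = 4·0³ + 27·17² = 4·0 + 27·289 ≡ 13 (mod 19). Nonzero ⇒ E is nonsingular.
For each x ∈ F_19, compute rhs = x³ + 0·x + 17 mod 19, then count y ∈ F_19 with y² ≡ rhs.
  x = 0: rhs = 17, matching y values: 6, 13 (2 points).
  x = 1: rhs = 18, matching y values: none (0 points).
  x = 2: rhs = 6, matching y values: 5, 14 (2 points).
  x = 3: rhs = 6, matching y values: 5, 14 (2 points).
  x = 4: rhs = 5, matching y values: 9, 10 (2 points).
  x = 5: rhs = 9, matching y values: 3, 16 (2 points).
  x = 6: rhs = 5, matching y values: 9, 10 (2 points).
  x = 7: rhs = 18, matching y values: none (0 points).
  x = 8: rhs = 16, matching y values: 4, 15 (2 points).
  x = 9: rhs = 5, matching y values: 9, 10 (2 points).
  x = 10: rhs = 10, matching y values: none (0 points).
  x = 11: rhs = 18, matching y values: none (0 points).
  x = 12: rhs = 16, matching y values: 4, 15 (2 points).
  x = 13: rhs = 10, matching y values: none (0 points).
  x = 14: rhs = 6, matching y values: 5, 14 (2 points).
  x = 15: rhs = 10, matching y values: none (0 points).
  x = 16: rhs = 9, matching y values: 3, 16 (2 points).
  x = 17: rhs = 9, matching y values: 3, 16 (2 points).
  x = 18: rhs = 16, matching y values: 4, 15 (2 points).
Total affine count: 26.
Full point count |E(F_19)| = 26 + 1 = 27.
Hasse bound: |27 − (19+1)| = |7| = 7 ≤ 2√19 ≈ 8.7178 ✓.


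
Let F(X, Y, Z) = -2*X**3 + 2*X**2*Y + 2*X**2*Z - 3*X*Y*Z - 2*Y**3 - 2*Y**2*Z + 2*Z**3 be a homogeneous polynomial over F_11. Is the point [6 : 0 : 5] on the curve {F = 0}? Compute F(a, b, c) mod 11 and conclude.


F(6,0,5) ≡ 2 (mod 11); P is NOT on the curve.

Evaluate F(6, 0, 5) term-by-term (mod 11).
  -2*X**3 ↦ -2·216·1·1 = -432
  2*X**2*Y ↦ 2·36·0·1 = 0
  2*X**2*Z ↦ 2·36·1·5 = 360
  -3*X*Y*Z ↦ -3·6·0·5 = 0
  -2*Y**3 ↦ -2·1·0·1 = 0
  -2*Y**2*Z ↦ -2·1·0·5 = 0
  2*Z**3 ↦ 2·1·1·125 = 250
Sum: F(6, 0, 5) = (-432) + (0) + (360) + (0) + (0) + (0) + (250) = 178.
Reducing mod 11: 178 ≡ 2 (mod 11).
Since F(a, b, c) ≡ 2 ≠ 0 (mod 11), P does NOT lie on the curve.


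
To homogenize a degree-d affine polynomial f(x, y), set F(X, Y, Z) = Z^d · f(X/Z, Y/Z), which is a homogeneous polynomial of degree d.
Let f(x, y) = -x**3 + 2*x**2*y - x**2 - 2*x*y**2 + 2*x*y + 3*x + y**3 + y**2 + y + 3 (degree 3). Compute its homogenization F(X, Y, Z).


F(X, Y, Z) = -X**3 + 2*X**2*Y - X**2*Z - 2*X*Y**2 + 2*X*Y*Z + 3*X*Z**2 + Y**3 + Y**2*Z + Y*Z**2 + 3*Z**3

deg(f) = 3.
Substitute x = X/Z, y = Y/Z into f, then multiply by Z^3.
  monomial -1·x^3·y^0 ↦ -1·X^3·Y^0·Z^0.
  monomial 2·x^2·y^1 ↦ 2·X^2·Y^1·Z^0.
  monomial -1·x^2·y^0 ↦ -1·X^2·Y^0·Z^1.
  monomial -2·x^1·y^2 ↦ -2·X^1·Y^2·Z^0.
  monomial 2·x^1·y^1 ↦ 2·X^1·Y^1·Z^1.
  monomial 3·x^1·y^0 ↦ 3·X^1·Y^0·Z^2.
  monomial 1·x^0·y^3 ↦ 1·X^0·Y^3·Z^0.
  monomial 1·x^0·y^2 ↦ 1·X^0·Y^2·Z^1.
  monomial 1·x^0·y^1 ↦ 1·X^0·Y^1·Z^2.
  monomial 3·x^0·y^0 ↦ 3·X^0·Y^0·Z^3.
Collecting: F(X, Y, Z) = -X**3 + 2*X**2*Y - X**2*Z - 2*X*Y**2 + 2*X*Y*Z + 3*X*Z**2 + Y**3 + Y**2*Z + Y*Z**2 + 3*Z**3.


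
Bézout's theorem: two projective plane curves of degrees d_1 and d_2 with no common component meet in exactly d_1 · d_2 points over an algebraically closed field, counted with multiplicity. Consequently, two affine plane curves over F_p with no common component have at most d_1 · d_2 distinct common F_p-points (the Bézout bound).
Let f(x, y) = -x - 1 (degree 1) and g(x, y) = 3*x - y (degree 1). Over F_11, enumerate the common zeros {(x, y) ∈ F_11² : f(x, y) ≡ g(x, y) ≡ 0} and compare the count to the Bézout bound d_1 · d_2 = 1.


Common zeros: {(10, 8)}; count = 1; Bézout bound = 1.

deg(f) = 1, deg(g) = 1, so Bézout bound = 1.
Scan x ∈ F_11. For each x, list the y ∈ F_11 with f(x, y) ≡ 0 and those with g(x, y) ≡ 0 (mod 11); the common zeros in that column are the intersection.
  x = 0: f ≡ 0 at y ∈ ∅; g ≡ 0 at y ∈ {0}; common: ∅.
  x = 1: f ≡ 0 at y ∈ ∅; g ≡ 0 at y ∈ {3}; common: ∅.
  x = 2: f ≡ 0 at y ∈ ∅; g ≡ 0 at y ∈ {6}; common: ∅.
  x = 3: f ≡ 0 at y ∈ ∅; g ≡ 0 at y ∈ {9}; common: ∅.
  x = 4: f ≡ 0 at y ∈ ∅; g ≡ 0 at y ∈ {1}; common: ∅.
  x = 5: f ≡ 0 at y ∈ ∅; g ≡ 0 at y ∈ {4}; common: ∅.
  x = 6: f ≡ 0 at y ∈ ∅; g ≡ 0 at y ∈ {7}; common: ∅.
  x = 7: f ≡ 0 at y ∈ ∅; g ≡ 0 at y ∈ {10}; common: ∅.
  x = 8: f ≡ 0 at y ∈ ∅; g ≡ 0 at y ∈ {2}; common: ∅.
  x = 9: f ≡ 0 at y ∈ ∅; g ≡ 0 at y ∈ {5}; common: ∅.
  x = 10: f ≡ 0 at y ∈ {0, 1, 2, 3, 4, 5, 6, 7, 8, 9, 10}; g ≡ 0 at y ∈ {8}; common: {8}.
Collecting: common zeros = {(10, 8)}, so the count is 1.
Comparison with the Bézout bound: 1 ≤ 1 = deg(f)·deg(g), as expected for curves with no common component (the bound is attained).


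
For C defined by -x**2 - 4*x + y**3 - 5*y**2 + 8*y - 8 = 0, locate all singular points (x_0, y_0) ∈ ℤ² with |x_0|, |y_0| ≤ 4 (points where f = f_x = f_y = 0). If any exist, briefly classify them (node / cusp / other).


Singular points: {(-2, 2)}; classification: node.

Compute partial derivatives:
  f_x = -2*x - 4.
  f_y = 3*y**2 - 10*y + 8.
Scan x_0 ∈ {−4, ..., 4}. For each x_0, f_y(x_0, y) is a polynomial in y; find its integer roots y ∈ {−4, ..., 4}, then test f_x and f at those candidates.
  x = -4: f_y(-4, y) = 3*y**2 - 10*y + 8; vanishes at y ∈ {2}. (-4, 2): f_x = 4 ≠ 0.
  x = -3: f_y(-3, y) = 3*y**2 - 10*y + 8; vanishes at y ∈ {2}. (-3, 2): f_x = 2 ≠ 0.
  x = -2: f_y(-2, y) = 3*y**2 - 10*y + 8; vanishes at y ∈ {2}. (-2, 2): f_x = 0, f = 0 — SINGULAR.
  x = -1: f_y(-1, y) = 3*y**2 - 10*y + 8; vanishes at y ∈ {2}. (-1, 2): f_x = -2 ≠ 0.
  x = 0: f_y(0, y) = 3*y**2 - 10*y + 8; vanishes at y ∈ {2}. (0, 2): f_x = -4 ≠ 0.
  x = 1: f_y(1, y) = 3*y**2 - 10*y + 8; vanishes at y ∈ {2}. (1, 2): f_x = -6 ≠ 0.
  x = 2: f_y(2, y) = 3*y**2 - 10*y + 8; vanishes at y ∈ {2}. (2, 2): f_x = -8 ≠ 0.
  x = 3: f_y(3, y) = 3*y**2 - 10*y + 8; vanishes at y ∈ {2}. (3, 2): f_x = -10 ≠ 0.
  x = 4: f_y(4, y) = 3*y**2 - 10*y + 8; vanishes at y ∈ {2}. (4, 2): f_x = -12 ≠ 0.
Only singular point on the grid: (-2, 2).
Classify: substitute x = -2 + u, y = 2 + v and expand: f = -u**2 + v**3 + v**2.
No constant or linear terms (consistent with a singular point). Quadratic part: -u**2 + v**2. Cubic part: v**3.
The quadratic part v**2 - u**2 = (v − u)(v + u) splits into two distinct linear factors, so there are two distinct tangent lines y − 2 = ±(x − -2) — this is a node (ordinary double point).
Classification: node.


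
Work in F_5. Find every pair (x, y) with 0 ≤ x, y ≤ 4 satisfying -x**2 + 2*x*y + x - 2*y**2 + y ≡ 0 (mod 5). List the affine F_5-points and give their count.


Affine F_5-points: {(0, 0), (0, 3), (1, 0), (1, 4), (2, 2), (2, 3), (3, 2), (3, 4), (4, 1)}; count = 9.

For each of the 25 pairs (x, y) ∈ F_5², evaluate f(x, y) mod 5. Record the zeros.
  x = 0: [0↦0, 1↦4, 2↦4, 3↦0, 4↦2]  zeros at y ∈ {0, 3}
  x = 1: [0↦0, 1↦1, 2↦3, 3↦1, 4↦0]  zeros at y ∈ {0, 4}
  x = 2: [0↦3, 1↦1, 2↦0, 3↦0, 4↦1]  zeros at y ∈ {2, 3}
  x = 3: [0↦4, 1↦4, 2↦0, 3↦2, 4↦0]  zeros at y ∈ {2, 4}
  x = 4: [0↦3, 1↦0, 2↦3, 3↦2, 4↦2]  zeros at y ∈ {1}
Collecting zeros: affine points = {(0, 0), (0, 3), (1, 0), (1, 4), (2, 2), (2, 3), (3, 2), (3, 4), (4, 1)}.
Total count |C(F_5)_aff| = 9.


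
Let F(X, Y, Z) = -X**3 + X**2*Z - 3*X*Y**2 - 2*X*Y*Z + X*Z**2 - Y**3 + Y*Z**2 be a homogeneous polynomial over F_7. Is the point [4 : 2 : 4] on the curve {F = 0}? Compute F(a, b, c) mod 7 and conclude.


F(4,2,4) ≡ 4 (mod 7); P is NOT on the curve.

Evaluate F(4, 2, 4) term-by-term (mod 7).
  -X**3 ↦ -1·64·1·1 = -64
  X**2*Z ↦ 1·16·1·4 = 64
  -3*X*Y**2 ↦ -3·4·4·1 = -48
  -2*X*Y*Z ↦ -2·4·2·4 = -64
  X*Z**2 ↦ 1·4·1·16 = 64
  -Y**3 ↦ -1·1·8·1 = -8
  Y*Z**2 ↦ 1·1·2·16 = 32
Sum: F(4, 2, 4) = (-64) + (64) + (-48) + (-64) + (64) + (-8) + (32) = -24.
Reducing mod 7: -24 ≡ 4 (mod 7).
Since F(a, b, c) ≡ 4 ≠ 0 (mod 7), P does NOT lie on the curve.


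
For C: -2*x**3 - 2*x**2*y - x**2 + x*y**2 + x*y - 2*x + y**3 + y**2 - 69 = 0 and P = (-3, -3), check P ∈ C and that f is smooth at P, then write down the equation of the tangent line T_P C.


Tangent line at P: -80*x + 18*y - 186 = 0.

Step 1: f(-3, -3) = 0, so P lies on C.
Step 2: partial derivatives
  f_x(x, y) = -6*x**2 - 4*x*y - 2*x + y**2 + y - 2, f_y(x, y) = -2*x**2 + 2*x*y + x + 3*y**2 + 2*y.
  f_x(P) = -80, f_y(P) = 18 (gradient nonzero, so P is smooth).
Step 3: tangent line at P: -80·(x − -3) + 18·(y − -3) = 0.
Expanding: -80*x + 18*y - 186 = 0.


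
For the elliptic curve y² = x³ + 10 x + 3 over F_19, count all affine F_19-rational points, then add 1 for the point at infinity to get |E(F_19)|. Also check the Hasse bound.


Affine points = {(5, 8), (5, 11), (7, 6), (7, 13), (8, 5), (8, 14), (9, 9), (9, 10), (10, 1), (10, 18), (11, 0), (18, 7), (18, 12)}; affine count = 13; |E(F_19)| = 14.

Discriminant check: Δ ∝ 4a³ + 27b² = 4·10³ + 27·3² = 4·1000 + 27·9 ≡ 6 (mod 19). Nonzero ⇒ E is nonsingular.
For each x ∈ F_19, compute rhs = x³ + 10·x + 3 mod 19, then count y ∈ F_19 with y² ≡ rhs.
  x = 0: rhs = 3, matching y values: none (0 points).
  x = 1: rhs = 14, matching y values: none (0 points).
  x = 2: rhs = 12, matching y values: none (0 points).
  x = 3: rhs = 3, matching y values: none (0 points).
  x = 4: rhs = 12, matching y values: none (0 points).
  x = 5: rhs = 7, matching y values: 8, 11 (2 points).
  x = 6: rhs = 13, matching y values: none (0 points).
  x = 7: rhs = 17, matching y values: 6, 13 (2 points).
  x = 8: rhs = 6, matching y values: 5, 14 (2 points).
  x = 9: rhs = 5, matching y values: 9, 10 (2 points).
  x = 10: rhs = 1, matching y values: 1, 18 (2 points).
  x = 11: rhs = 0, matching y values: 0 (1 points).
  x = 12: rhs = 8, matching y values: none (0 points).
  x = 13: rhs = 12, matching y values: none (0 points).
  x = 14: rhs = 18, matching y values: none (0 points).
  x = 15: rhs = 13, matching y values: none (0 points).
  x = 16: rhs = 3, matching y values: none (0 points).
  x = 17: rhs = 13, matching y values: none (0 points).
  x = 18: rhs = 11, matching y values: 7, 12 (2 points).
Total affine count: 13.
Full point count |E(F_19)| = 13 + 1 = 14.
Hasse bound: |14 − (19+1)| = |-6| = 6 ≤ 2√19 ≈ 8.7178 ✓.


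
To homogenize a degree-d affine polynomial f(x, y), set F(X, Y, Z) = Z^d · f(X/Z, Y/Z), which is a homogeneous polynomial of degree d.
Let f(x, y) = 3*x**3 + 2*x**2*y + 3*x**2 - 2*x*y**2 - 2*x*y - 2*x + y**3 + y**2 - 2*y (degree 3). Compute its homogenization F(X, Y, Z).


F(X, Y, Z) = 3*X**3 + 2*X**2*Y + 3*X**2*Z - 2*X*Y**2 - 2*X*Y*Z - 2*X*Z**2 + Y**3 + Y**2*Z - 2*Y*Z**2

deg(f) = 3.
Substitute x = X/Z, y = Y/Z into f, then multiply by Z^3.
  monomial 3·x^3·y^0 ↦ 3·X^3·Y^0·Z^0.
  monomial 2·x^2·y^1 ↦ 2·X^2·Y^1·Z^0.
  monomial 3·x^2·y^0 ↦ 3·X^2·Y^0·Z^1.
  monomial -2·x^1·y^2 ↦ -2·X^1·Y^2·Z^0.
  monomial -2·x^1·y^1 ↦ -2·X^1·Y^1·Z^1.
  monomial -2·x^1·y^0 ↦ -2·X^1·Y^0·Z^2.
  monomial 1·x^0·y^3 ↦ 1·X^0·Y^3·Z^0.
  monomial 1·x^0·y^2 ↦ 1·X^0·Y^2·Z^1.
  monomial -2·x^0·y^1 ↦ -2·X^0·Y^1·Z^2.
Collecting: F(X, Y, Z) = 3*X**3 + 2*X**2*Y + 3*X**2*Z - 2*X*Y**2 - 2*X*Y*Z - 2*X*Z**2 + Y**3 + Y**2*Z - 2*Y*Z**2.


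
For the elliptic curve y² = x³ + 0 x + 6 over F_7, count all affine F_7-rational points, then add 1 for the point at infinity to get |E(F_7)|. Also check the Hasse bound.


Affine points = {(1, 0), (2, 0), (4, 0)}; affine count = 3; |E(F_7)| = 4.

Discriminant check: Δ ∝ 4a³ + 27b² = 4·0³ + 27·6² = 4·0 + 27·36 ≡ 6 (mod 7). Nonzero ⇒ E is nonsingular.
For each x ∈ F_7, compute rhs = x³ + 0·x + 6 mod 7, then count y ∈ F_7 with y² ≡ rhs.
  x = 0: rhs = 6, matching y values: none (0 points).
  x = 1: rhs = 0, matching y values: 0 (1 points).
  x = 2: rhs = 0, matching y values: 0 (1 points).
  x = 3: rhs = 5, matching y values: none (0 points).
  x = 4: rhs = 0, matching y values: 0 (1 points).
  x = 5: rhs = 5, matching y values: none (0 points).
  x = 6: rhs = 5, matching y values: none (0 points).
Total affine count: 3.
Full point count |E(F_7)| = 3 + 1 = 4.
Hasse bound: |4 − (7+1)| = |-4| = 4 ≤ 2√7 ≈ 5.2915 ✓.


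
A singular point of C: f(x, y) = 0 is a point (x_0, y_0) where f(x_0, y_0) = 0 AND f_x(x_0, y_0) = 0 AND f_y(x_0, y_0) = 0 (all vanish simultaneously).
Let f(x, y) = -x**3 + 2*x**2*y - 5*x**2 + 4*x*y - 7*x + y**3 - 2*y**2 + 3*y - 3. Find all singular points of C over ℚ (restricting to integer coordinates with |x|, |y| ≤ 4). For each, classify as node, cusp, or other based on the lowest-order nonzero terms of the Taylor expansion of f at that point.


Singular points: {(-1, 1)}; classification: cusp.

Compute partial derivatives:
  f_x = -3*x**2 + 4*x*y - 10*x + 4*y - 7.
  f_y = 2*x**2 + 4*x + 3*y**2 - 4*y + 3.
Scan x_0 ∈ {−4, ..., 4}. For each x_0, f_y(x_0, y) is a polynomial in y; find its integer roots y ∈ {−4, ..., 4}, then test f_x and f at those candidates.
  x = -4: f_y(-4, y) = 3*y**2 - 4*y + 19; no integer root y with |y| ≤ 4.
  x = -3: f_y(-3, y) = 3*y**2 - 4*y + 9; no integer root y with |y| ≤ 4.
  x = -2: f_y(-2, y) = 3*y**2 - 4*y + 3; no integer root y with |y| ≤ 4.
  x = -1: f_y(-1, y) = 3*y**2 - 4*y + 1; vanishes at y ∈ {1}. (-1, 1): f_x = 0, f = 0 — SINGULAR.
  x = 0: f_y(0, y) = 3*y**2 - 4*y + 3; no integer root y with |y| ≤ 4.
  x = 1: f_y(1, y) = 3*y**2 - 4*y + 9; no integer root y with |y| ≤ 4.
  x = 2: f_y(2, y) = 3*y**2 - 4*y + 19; no integer root y with |y| ≤ 4.
  x = 3: f_y(3, y) = 3*y**2 - 4*y + 33; no integer root y with |y| ≤ 4.
  x = 4: f_y(4, y) = 3*y**2 - 4*y + 51; no integer root y with |y| ≤ 4.
Only singular point on the grid: (-1, 1).
Classify: substitute x = -1 + u, y = 1 + v and expand: f = -u**3 + 2*u**2*v + v**3 + v**2.
No constant or linear terms (consistent with a singular point). Quadratic part: v**2. Cubic part: -u**3 + 2*u**2*v + v**3.
The quadratic part v**2 is a perfect square, so there is a single (double) tangent line v = 0, i.e. y = 1. Restricting the cubic part to that line (v = 0) leaves -u**3 ≠ 0, so f is not divisible by v and the branch is v² ≈ u**3 to lowest order — this is a cusp.
Classification: cusp.


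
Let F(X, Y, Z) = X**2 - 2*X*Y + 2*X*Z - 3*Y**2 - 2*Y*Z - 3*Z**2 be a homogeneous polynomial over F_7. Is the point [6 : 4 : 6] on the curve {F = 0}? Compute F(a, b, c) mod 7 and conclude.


F(6,4,6) ≡ 3 (mod 7); P is NOT on the curve.

Evaluate F(6, 4, 6) term-by-term (mod 7).
  X**2 ↦ 1·36·1·1 = 36
  -2*X*Y ↦ -2·6·4·1 = -48
  2*X*Z ↦ 2·6·1·6 = 72
  -3*Y**2 ↦ -3·1·16·1 = -48
  -2*Y*Z ↦ -2·1·4·6 = -48
  -3*Z**2 ↦ -3·1·1·36 = -108
Sum: F(6, 4, 6) = (36) + (-48) + (72) + (-48) + (-48) + (-108) = -144.
Reducing mod 7: -144 ≡ 3 (mod 7).
Since F(a, b, c) ≡ 3 ≠ 0 (mod 7), P does NOT lie on the curve.


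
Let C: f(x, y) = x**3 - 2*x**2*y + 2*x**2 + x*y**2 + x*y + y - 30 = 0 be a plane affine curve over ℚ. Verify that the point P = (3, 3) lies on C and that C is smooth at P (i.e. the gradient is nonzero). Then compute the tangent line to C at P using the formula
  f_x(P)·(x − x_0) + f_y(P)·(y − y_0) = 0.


Tangent line at P: 15*x + 4*y - 57 = 0.

Step 1: f(3, 3) = 0, so P lies on C.
Step 2: partial derivatives
  f_x(x, y) = 3*x**2 - 4*x*y + 4*x + y**2 + y, f_y(x, y) = -2*x**2 + 2*x*y + x + 1.
  f_x(P) = 15, f_y(P) = 4 (gradient nonzero, so P is smooth).
Step 3: tangent line at P: 15·(x − 3) + 4·(y − 3) = 0.
Expanding: 15*x + 4*y - 57 = 0.


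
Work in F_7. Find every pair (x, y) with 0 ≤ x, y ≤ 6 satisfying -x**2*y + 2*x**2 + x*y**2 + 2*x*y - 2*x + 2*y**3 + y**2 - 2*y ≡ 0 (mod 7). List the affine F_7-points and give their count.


Affine F_7-points: {(0, 0), (1, 0), (2, 1), (2, 2), (2, 6), (4, 1), (5, 4), (6, 4), (6, 6)}; count = 9.

For each of the 49 pairs (x, y) ∈ F_7², evaluate f(x, y) mod 7. Record the zeros.
  x = 0: [0↦0, 1↦1, 2↦2, 3↦1, 4↦3, 5↦6, 6↦1]  zeros at y ∈ {0}
  x = 1: [0↦0, 1↦3, 2↦1, 3↦6, 4↦2, 5↦1, 6↦1]  zeros at y ∈ {0}
  x = 2: [0↦4, 1↦0, 2↦0, 3↦2, 4↦4, 5↦4, 6↦0]  zeros at y ∈ {1, 2, 6}
  x = 3: [0↦5, 1↦6, 2↦6, 3↦3, 4↦2, 5↦1, 6↦5]  zeros at y ∈ ∅
  x = 4: [0↦3, 1↦0, 2↦5, 3↦2, 4↦3, 5↦6, 6↦2]  zeros at y ∈ {1}
  x = 5: [0↦5, 1↦3, 2↦4, 3↦6, 4↦0, 5↦5, 6↦5]  zeros at y ∈ {4}
  x = 6: [0↦4, 1↦1, 2↦3, 3↦1, 4↦0, 5↦5, 6↦0]  zeros at y ∈ {4, 6}
Collecting zeros: affine points = {(0, 0), (1, 0), (2, 1), (2, 2), (2, 6), (4, 1), (5, 4), (6, 4), (6, 6)}.
Total count |C(F_7)_aff| = 9.


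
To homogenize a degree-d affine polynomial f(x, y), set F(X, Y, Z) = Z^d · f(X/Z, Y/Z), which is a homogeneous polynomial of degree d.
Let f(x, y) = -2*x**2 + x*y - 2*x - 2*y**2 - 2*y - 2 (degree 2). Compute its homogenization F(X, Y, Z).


F(X, Y, Z) = -2*X**2 + X*Y - 2*X*Z - 2*Y**2 - 2*Y*Z - 2*Z**2

deg(f) = 2.
Substitute x = X/Z, y = Y/Z into f, then multiply by Z^2.
  monomial -2·x^2·y^0 ↦ -2·X^2·Y^0·Z^0.
  monomial 1·x^1·y^1 ↦ 1·X^1·Y^1·Z^0.
  monomial -2·x^1·y^0 ↦ -2·X^1·Y^0·Z^1.
  monomial -2·x^0·y^2 ↦ -2·X^0·Y^2·Z^0.
  monomial -2·x^0·y^1 ↦ -2·X^0·Y^1·Z^1.
  monomial -2·x^0·y^0 ↦ -2·X^0·Y^0·Z^2.
Collecting: F(X, Y, Z) = -2*X**2 + X*Y - 2*X*Z - 2*Y**2 - 2*Y*Z - 2*Z**2.


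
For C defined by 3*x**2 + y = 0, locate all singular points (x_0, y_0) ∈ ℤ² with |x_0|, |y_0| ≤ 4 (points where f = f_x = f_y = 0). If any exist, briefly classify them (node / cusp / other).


No singular points in the scanned grid; C is smooth there.

Compute partial derivatives:
  f_x = 6*x.
  f_y = 1.
f_y = 1 is a nonzero constant, so f_y never vanishes: no point (x, y) can satisfy f = f_x = f_y = 0. In particular no (x, y) ∈ {−4, ..., 4}² is singular; the curve is smooth.


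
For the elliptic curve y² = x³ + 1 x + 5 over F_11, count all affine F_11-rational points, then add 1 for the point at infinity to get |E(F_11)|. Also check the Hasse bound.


Affine points = {(0, 4), (0, 7), (2, 2), (2, 9), (5, 5), (5, 6), (7, 5), (7, 6), (10, 5), (10, 6)}; affine count = 10; |E(F_11)| = 11.

Discriminant check: Δ ∝ 4a³ + 27b² = 4·1³ + 27·5² = 4·1 + 27·25 ≡ 8 (mod 11). Nonzero ⇒ E is nonsingular.
For each x ∈ F_11, compute rhs = x³ + 1·x + 5 mod 11, then count y ∈ F_11 with y² ≡ rhs.
  x = 0: rhs = 5, matching y values: 4, 7 (2 points).
  x = 1: rhs = 7, matching y values: none (0 points).
  x = 2: rhs = 4, matching y values: 2, 9 (2 points).
  x = 3: rhs = 2, matching y values: none (0 points).
  x = 4: rhs = 7, matching y values: none (0 points).
  x = 5: rhs = 3, matching y values: 5, 6 (2 points).
  x = 6: rhs = 7, matching y values: none (0 points).
  x = 7: rhs = 3, matching y values: 5, 6 (2 points).
  x = 8: rhs = 8, matching y values: none (0 points).
  x = 9: rhs = 6, matching y values: none (0 points).
  x = 10: rhs = 3, matching y values: 5, 6 (2 points).
Total affine count: 10.
Full point count |E(F_11)| = 10 + 1 = 11.
Hasse bound: |11 − (11+1)| = |-1| = 1 ≤ 2√11 ≈ 6.6332 ✓.


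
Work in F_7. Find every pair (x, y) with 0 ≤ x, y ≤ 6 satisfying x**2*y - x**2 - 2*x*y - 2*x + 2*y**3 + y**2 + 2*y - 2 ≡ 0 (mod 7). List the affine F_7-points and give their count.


Affine F_7-points: {(1, 6), (2, 2), (3, 4), (4, 2), (5, 3), (5, 4), (6, 1), (6, 3), (6, 6)}; count = 9.

For each of the 49 pairs (x, y) ∈ F_7², evaluate f(x, y) mod 7. Record the zeros.
  x = 0: [0↦5, 1↦3, 2↦1, 3↦4, 4↦3, 5↦3, 6↦2]  zeros at y ∈ ∅
  x = 1: [0↦2, 1↦6, 2↦3, 3↦5, 4↦3, 5↦2, 6↦0]  zeros at y ∈ {6}
  x = 2: [0↦4, 1↦2, 2↦0, 3↦3, 4↦2, 5↦2, 6↦1]  zeros at y ∈ {2}
  x = 3: [0↦4, 1↦5, 2↦6, 3↦5, 4↦0, 5↦3, 6↦5]  zeros at y ∈ {4}
  x = 4: [0↦2, 1↦1, 2↦0, 3↦4, 4↦4, 5↦5, 6↦5]  zeros at y ∈ {2}
  x = 5: [0↦5, 1↦4, 2↦3, 3↦0, 4↦0, 5↦1, 6↦1]  zeros at y ∈ {3, 4}
  x = 6: [0↦6, 1↦0, 2↦1, 3↦0, 4↦2, 5↦5, 6↦0]  zeros at y ∈ {1, 3, 6}
Collecting zeros: affine points = {(1, 6), (2, 2), (3, 4), (4, 2), (5, 3), (5, 4), (6, 1), (6, 3), (6, 6)}.
Total count |C(F_7)_aff| = 9.


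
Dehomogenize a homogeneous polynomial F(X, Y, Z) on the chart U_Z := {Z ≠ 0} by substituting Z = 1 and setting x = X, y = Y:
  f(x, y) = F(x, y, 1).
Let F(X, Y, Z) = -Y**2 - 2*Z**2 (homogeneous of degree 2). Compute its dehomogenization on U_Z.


f(x, y) = -y**2 - 2

On U_Z we set Z = 1. Each monomial c·X^i·Y^j·Z^k in F becomes c·x^i·y^j·1^k = c·x^i·y^j.
Substituting Z = 1: F(X, Y, 1) = -y**2 - 2.
Note: deg(f) ≤ deg(F) = 2; strict inequality happens when F is divisible by Z (lost terms).


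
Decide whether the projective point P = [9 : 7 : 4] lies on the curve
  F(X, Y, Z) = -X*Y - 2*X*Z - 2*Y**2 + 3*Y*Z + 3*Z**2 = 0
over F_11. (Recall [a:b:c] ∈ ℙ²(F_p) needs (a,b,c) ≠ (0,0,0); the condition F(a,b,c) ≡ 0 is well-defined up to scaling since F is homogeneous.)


F(9,7,4) ≡ 9 (mod 11); P is NOT on the curve.

Evaluate F(9, 7, 4) term-by-term (mod 11).
  -X*Y ↦ -1·9·7·1 = -63
  -2*X*Z ↦ -2·9·1·4 = -72
  -2*Y**2 ↦ -2·1·49·1 = -98
  3*Y*Z ↦ 3·1·7·4 = 84
  3*Z**2 ↦ 3·1·1·16 = 48
Sum: F(9, 7, 4) = (-63) + (-72) + (-98) + (84) + (48) = -101.
Reducing mod 11: -101 ≡ 9 (mod 11).
Since F(a, b, c) ≡ 9 ≠ 0 (mod 11), P does NOT lie on the curve.


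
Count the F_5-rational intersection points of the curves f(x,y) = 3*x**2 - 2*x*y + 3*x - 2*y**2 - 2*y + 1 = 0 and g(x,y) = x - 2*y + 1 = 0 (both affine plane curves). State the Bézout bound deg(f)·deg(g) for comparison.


Common zeros: ∅; count = 0; Bézout bound = 2.

deg(f) = 2, deg(g) = 1, so Bézout bound = 2.
Scan x ∈ F_5. For each x, list the y ∈ F_5 with f(x, y) ≡ 0 and those with g(x, y) ≡ 0 (mod 5); the common zeros in that column are the intersection.
  x = 0: f ≡ 0 at y ∈ ∅; g ≡ 0 at y ∈ {3}; common: ∅.
  x = 1: f ≡ 0 at y ∈ ∅; g ≡ 0 at y ∈ {1}; common: ∅.
  x = 2: f ≡ 0 at y ∈ ∅; g ≡ 0 at y ∈ {4}; common: ∅.
  x = 3: f ≡ 0 at y ∈ {3}; g ≡ 0 at y ∈ {2}; common: ∅.
  x = 4: f ≡ 0 at y ∈ ∅; g ≡ 0 at y ∈ {0}; common: ∅.
Collecting: common zeros = ∅, so the count is 0.
Comparison with the Bézout bound: 0 ≤ 2 = deg(f)·deg(g), as expected for curves with no common component (the affine F_5-count falls short of the bound because intersections may lie at infinity, over extension fields, or carry multiplicity).


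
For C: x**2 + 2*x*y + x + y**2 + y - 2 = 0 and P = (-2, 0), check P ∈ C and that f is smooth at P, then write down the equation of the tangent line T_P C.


Tangent line at P: -3*x - 3*y - 6 = 0.

Step 1: f(-2, 0) = 0, so P lies on C.
Step 2: partial derivatives
  f_x(x, y) = 2*x + 2*y + 1, f_y(x, y) = 2*x + 2*y + 1.
  f_x(P) = -3, f_y(P) = -3 (gradient nonzero, so P is smooth).
Step 3: tangent line at P: -3·(x − -2) + -3·(y − 0) = 0.
Expanding: -3*x - 3*y - 6 = 0.


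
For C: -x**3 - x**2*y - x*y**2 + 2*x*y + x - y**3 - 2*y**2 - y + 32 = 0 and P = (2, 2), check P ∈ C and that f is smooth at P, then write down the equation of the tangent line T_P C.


Tangent line at P: -19*x - 29*y + 96 = 0.

Step 1: f(2, 2) = 0, so P lies on C.
Step 2: partial derivatives
  f_x(x, y) = -3*x**2 - 2*x*y - y**2 + 2*y + 1, f_y(x, y) = -x**2 - 2*x*y + 2*x - 3*y**2 - 4*y - 1.
  f_x(P) = -19, f_y(P) = -29 (gradient nonzero, so P is smooth).
Step 3: tangent line at P: -19·(x − 2) + -29·(y − 2) = 0.
Expanding: -19*x - 29*y + 96 = 0.


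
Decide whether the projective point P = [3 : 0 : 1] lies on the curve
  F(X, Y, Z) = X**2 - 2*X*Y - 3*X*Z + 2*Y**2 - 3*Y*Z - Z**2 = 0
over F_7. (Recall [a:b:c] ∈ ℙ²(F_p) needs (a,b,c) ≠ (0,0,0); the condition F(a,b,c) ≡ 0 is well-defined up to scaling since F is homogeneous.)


F(3,0,1) ≡ 6 (mod 7); P is NOT on the curve.

Evaluate F(3, 0, 1) term-by-term (mod 7).
  X**2 ↦ 1·9·1·1 = 9
  -2*X*Y ↦ -2·3·0·1 = 0
  -3*X*Z ↦ -3·3·1·1 = -9
  2*Y**2 ↦ 2·1·0·1 = 0
  -3*Y*Z ↦ -3·1·0·1 = 0
  -Z**2 ↦ -1·1·1·1 = -1
Sum: F(3, 0, 1) = (9) + (0) + (-9) + (0) + (0) + (-1) = -1.
Reducing mod 7: -1 ≡ 6 (mod 7).
Since F(a, b, c) ≡ 6 ≠ 0 (mod 7), P does NOT lie on the curve.


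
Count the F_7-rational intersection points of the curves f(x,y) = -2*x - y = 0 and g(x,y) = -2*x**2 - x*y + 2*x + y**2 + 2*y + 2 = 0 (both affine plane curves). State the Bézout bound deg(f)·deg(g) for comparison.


Common zeros: {(2, 3)}; count = 1; Bézout bound = 2.

deg(f) = 1, deg(g) = 2, so Bézout bound = 2.
Scan x ∈ F_7. For each x, list the y ∈ F_7 with f(x, y) ≡ 0 and those with g(x, y) ≡ 0 (mod 7); the common zeros in that column are the intersection.
  x = 0: f ≡ 0 at y ∈ {0}; g ≡ 0 at y ∈ ∅; common: ∅.
  x = 1: f ≡ 0 at y ∈ {5}; g ≡ 0 at y ∈ {3}; common: ∅.
  x = 2: f ≡ 0 at y ∈ {3}; g ≡ 0 at y ∈ {3, 4}; common: {3}.
  x = 3: f ≡ 0 at y ∈ {1}; g ≡ 0 at y ∈ ∅; common: ∅.
  x = 4: f ≡ 0 at y ∈ {6}; g ≡ 0 at y ∈ {4, 5}; common: ∅.
  x = 5: f ≡ 0 at y ∈ {4}; g ≡ 0 at y ∈ {5}; common: ∅.
  x = 6: f ≡ 0 at y ∈ {2}; g ≡ 0 at y ∈ ∅; common: ∅.
Collecting: common zeros = {(2, 3)}, so the count is 1.
Comparison with the Bézout bound: 1 ≤ 2 = deg(f)·deg(g), as expected for curves with no common component (the affine F_7-count falls short of the bound because intersections may lie at infinity, over extension fields, or carry multiplicity).


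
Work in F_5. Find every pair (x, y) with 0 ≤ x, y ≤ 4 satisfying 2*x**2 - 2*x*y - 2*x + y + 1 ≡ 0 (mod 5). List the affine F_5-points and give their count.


Affine F_5-points: {(0, 4), (1, 1), (2, 0), (4, 0)}; count = 4.

For each of the 25 pairs (x, y) ∈ F_5², evaluate f(x, y) mod 5. Record the zeros.
  x = 0: [0↦1, 1↦2, 2↦3, 3↦4, 4↦0]  zeros at y ∈ {4}
  x = 1: [0↦1, 1↦0, 2↦4, 3↦3, 4↦2]  zeros at y ∈ {1}
  x = 2: [0↦0, 1↦2, 2↦4, 3↦1, 4↦3]  zeros at y ∈ {0}
  x = 3: [0↦3, 1↦3, 2↦3, 3↦3, 4↦3]  zeros at y ∈ ∅
  x = 4: [0↦0, 1↦3, 2↦1, 3↦4, 4↦2]  zeros at y ∈ {0}
Collecting zeros: affine points = {(0, 4), (1, 1), (2, 0), (4, 0)}.
Total count |C(F_5)_aff| = 4.


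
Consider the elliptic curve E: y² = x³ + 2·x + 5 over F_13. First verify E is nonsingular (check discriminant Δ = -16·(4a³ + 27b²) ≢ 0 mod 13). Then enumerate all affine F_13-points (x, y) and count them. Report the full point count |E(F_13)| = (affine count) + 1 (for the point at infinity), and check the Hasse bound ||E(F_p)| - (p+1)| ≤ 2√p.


Affine points = {(2, 2), (2, 11), (3, 5), (3, 8), (4, 5), (4, 8), (5, 6), (5, 7), (6, 5), (6, 8), (8, 0)}; affine count = 11; |E(F_13)| = 12.

Discriminant check: Δ ∝ 4a³ + 27b² = 4·2³ + 27·5² = 4·8 + 27·25 ≡ 5 (mod 13). Nonzero ⇒ E is nonsingular.
For each x ∈ F_13, compute rhs = x³ + 2·x + 5 mod 13, then count y ∈ F_13 with y² ≡ rhs.
  x = 0: rhs = 5, matching y values: none (0 points).
  x = 1: rhs = 8, matching y values: none (0 points).
  x = 2: rhs = 4, matching y values: 2, 11 (2 points).
  x = 3: rhs = 12, matching y values: 5, 8 (2 points).
  x = 4: rhs = 12, matching y values: 5, 8 (2 points).
  x = 5: rhs = 10, matching y values: 6, 7 (2 points).
  x = 6: rhs = 12, matching y values: 5, 8 (2 points).
  x = 7: rhs = 11, matching y values: none (0 points).
  x = 8: rhs = 0, matching y values: 0 (1 points).
  x = 9: rhs = 11, matching y values: none (0 points).
  x = 10: rhs = 11, matching y values: none (0 points).
  x = 11: rhs = 6, matching y values: none (0 points).
  x = 12: rhs = 2, matching y values: none (0 points).
Total affine count: 11.
Full point count |E(F_13)| = 11 + 1 = 12.
Hasse bound: |12 − (13+1)| = |-2| = 2 ≤ 2√13 ≈ 7.2111 ✓.


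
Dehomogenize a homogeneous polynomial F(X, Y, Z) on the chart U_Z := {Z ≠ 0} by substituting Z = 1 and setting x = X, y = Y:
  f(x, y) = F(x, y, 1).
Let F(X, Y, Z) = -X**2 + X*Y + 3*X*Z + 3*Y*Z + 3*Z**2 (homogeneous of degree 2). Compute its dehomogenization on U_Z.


f(x, y) = -x**2 + x*y + 3*x + 3*y + 3

On U_Z we set Z = 1. Each monomial c·X^i·Y^j·Z^k in F becomes c·x^i·y^j·1^k = c·x^i·y^j.
Substituting Z = 1: F(X, Y, 1) = -x**2 + x*y + 3*x + 3*y + 3.
Note: deg(f) ≤ deg(F) = 2; strict inequality happens when F is divisible by Z (lost terms).


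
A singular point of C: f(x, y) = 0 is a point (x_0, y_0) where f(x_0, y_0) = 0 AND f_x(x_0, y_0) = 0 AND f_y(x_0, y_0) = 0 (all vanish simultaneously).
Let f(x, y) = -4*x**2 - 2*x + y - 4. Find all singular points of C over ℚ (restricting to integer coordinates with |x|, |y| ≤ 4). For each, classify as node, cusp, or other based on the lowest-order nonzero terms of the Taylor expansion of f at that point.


No singular points in the scanned grid; C is smooth there.

Compute partial derivatives:
  f_x = -8*x - 2.
  f_y = 1.
f_y = 1 is a nonzero constant, so f_y never vanishes: no point (x, y) can satisfy f = f_x = f_y = 0. In particular no (x, y) ∈ {−4, ..., 4}² is singular; the curve is smooth.


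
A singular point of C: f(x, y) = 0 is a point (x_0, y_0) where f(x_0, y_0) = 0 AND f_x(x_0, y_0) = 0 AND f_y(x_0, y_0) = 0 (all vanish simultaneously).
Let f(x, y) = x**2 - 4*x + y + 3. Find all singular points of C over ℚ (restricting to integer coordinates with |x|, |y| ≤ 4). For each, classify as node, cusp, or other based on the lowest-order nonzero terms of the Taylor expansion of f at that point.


No singular points in the scanned grid; C is smooth there.

Compute partial derivatives:
  f_x = 2*x - 4.
  f_y = 1.
f_y = 1 is a nonzero constant, so f_y never vanishes: no point (x, y) can satisfy f = f_x = f_y = 0. In particular no (x, y) ∈ {−4, ..., 4}² is singular; the curve is smooth.


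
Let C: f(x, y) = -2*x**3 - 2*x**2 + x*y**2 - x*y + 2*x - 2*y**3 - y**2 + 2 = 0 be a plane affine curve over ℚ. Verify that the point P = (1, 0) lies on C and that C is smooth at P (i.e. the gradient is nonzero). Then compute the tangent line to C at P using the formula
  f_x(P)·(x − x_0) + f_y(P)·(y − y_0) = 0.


Tangent line at P: -8*x - y + 8 = 0.

Step 1: f(1, 0) = 0, so P lies on C.
Step 2: partial derivatives
  f_x(x, y) = -6*x**2 - 4*x + y**2 - y + 2, f_y(x, y) = 2*x*y - x - 6*y**2 - 2*y.
  f_x(P) = -8, f_y(P) = -1 (gradient nonzero, so P is smooth).
Step 3: tangent line at P: -8·(x − 1) + -1·(y − 0) = 0.
Expanding: -8*x - y + 8 = 0.
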